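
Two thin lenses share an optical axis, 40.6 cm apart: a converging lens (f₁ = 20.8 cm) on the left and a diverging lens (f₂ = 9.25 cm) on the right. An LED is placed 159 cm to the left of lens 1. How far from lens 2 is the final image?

Lens 1: 1/d_i1 = 1/f₁ − 1/d_o1 = 1/(20.8) − 1/(159) = 0.04179, so d_i1 = 23.93 cm.
The intermediate image is 23.93 cm to the right of lens 1, which is 40.6 − (23.93) = 16.67 cm to the left of lens 2, so d_o2 = +16.67 cm.
Lens 2 is diverging, so f₂ = −9.25 cm.
Lens 2: 1/d_i2 = 1/f₂ − 1/d_o2 = 1/(-9.25) − 1/(16.67) = -0.1681, so d_i2 = -5.95 cm.
The final image is virtual, 5.95 cm to the left of lens 2 (overall magnification ≈ -0.054).

5.95 cm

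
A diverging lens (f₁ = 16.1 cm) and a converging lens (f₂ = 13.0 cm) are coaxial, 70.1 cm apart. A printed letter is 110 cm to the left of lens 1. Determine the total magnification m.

m = -0.0233

f₁ = −16.1 cm (diverging).
Lens 1: 1/d_i1 = 1/(-16.1) − 1/(110) = -0.07120, so d_i1 = -14.04 cm; m₁ = −d_i1/d_o1 = +0.1276.
d_o2 = 70.1 − (-14.04) = 84.14 cm.
Lens 2: 1/d_i2 = 1/(13.0) − 1/(84.14) = 0.06504, so d_i2 = 15.38 cm; m₂ = −d_i2/d_o2 = -0.1827.
m = m₁·m₂ = (+0.1276)(-0.1827) = -0.0233.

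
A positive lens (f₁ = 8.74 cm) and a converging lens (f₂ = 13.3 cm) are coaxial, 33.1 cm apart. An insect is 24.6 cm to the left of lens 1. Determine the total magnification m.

m = +1.17

Lens 1: 1/d_i1 = 1/(8.74) − 1/(24.6) = 0.07377, so d_i1 = 13.56 cm; m₁ = −d_i1/d_o1 = -0.5512.
d_o2 = 33.1 − (13.56) = 19.54 cm.
Lens 2: 1/d_i2 = 1/(13.3) − 1/(19.54) = 0.02401, so d_i2 = 41.65 cm; m₂ = −d_i2/d_o2 = -2.131.
m = m₁·m₂ = (-0.5512)(-2.131) = +1.17.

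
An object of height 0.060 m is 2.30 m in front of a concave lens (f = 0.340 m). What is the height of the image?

0.00773 m

For a concave lens, f = -0.340 m.
1/d_i = 1/f − 1/d_o = 1/(-0.3400) − 1/(2.30) = -3.376, so d_i = -0.2962 m.
m = −d_i/d_o = +0.1288.
|h_i| = |m|·h_o = 0.1288 × 0.060 = 0.00773 m. The image is virtual, upright and reduced, on the same side as the object.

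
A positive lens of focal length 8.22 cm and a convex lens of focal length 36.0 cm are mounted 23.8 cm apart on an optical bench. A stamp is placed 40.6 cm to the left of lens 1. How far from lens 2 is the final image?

21.6 cm

Lens 1: 1/d_i1 = 1/f₁ − 1/d_o1 = 1/(8.22) − 1/(40.6) = 0.09702, so d_i1 = 10.31 cm.
The intermediate image is 10.31 cm to the right of lens 1, which is 23.8 − (10.31) = 13.49 cm to the left of lens 2, so d_o2 = +13.49 cm.
Lens 2: 1/d_i2 = 1/f₂ − 1/d_o2 = 1/(36.0) − 1/(13.49) = -0.04635, so d_i2 = -21.6 cm.
The final image is virtual, 21.6 cm to the left of lens 2 (overall magnification ≈ -0.41).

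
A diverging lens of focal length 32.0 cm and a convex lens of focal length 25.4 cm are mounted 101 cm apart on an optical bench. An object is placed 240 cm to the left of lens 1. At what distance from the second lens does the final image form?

31.6 cm

Lens 1 is diverging, so f₁ = −32.0 cm.
Lens 1: 1/d_i1 = 1/f₁ − 1/d_o1 = 1/(-32.0) − 1/(240) = -0.03542, so d_i1 = -28.24 cm.
The intermediate image is 28.24 cm to the left of lens 1 (virtual), which is 101 − (-28.24) = 129.2 cm to the left of lens 2, so d_o2 = +129.2 cm.
Lens 2: 1/d_i2 = 1/f₂ − 1/d_o2 = 1/(25.4) − 1/(129.2) = 0.03163, so d_i2 = 31.6 cm.
The final image is real, 31.6 cm to the right of lens 2 (overall magnification ≈ -0.029).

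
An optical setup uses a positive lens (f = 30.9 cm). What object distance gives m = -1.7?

m = −d_i/d_o ⇒ d_i = −m·d_o.
1/f = 1/d_o + 1/d_i = 1/d_o − 1/(m·d_o) = (1 − 1/m)/d_o, so d_o = f(1 − 1/m) = (30.90)(1 − 1/(-1.7)) = 49.1 cm.

49.1 cm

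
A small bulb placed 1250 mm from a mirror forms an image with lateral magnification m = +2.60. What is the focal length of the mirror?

f = 2030 mm (concave)

m = −d_i/d_o ⇒ d_i = −m·d_o = −(+2.60)·(1250) = -3250 mm.
1/f = 1/d_o + 1/d_i = 1/(1250) + 1/(-3250) = 0.0004923, so f = 2030 mm.
Since f is positive, the mirror is concave.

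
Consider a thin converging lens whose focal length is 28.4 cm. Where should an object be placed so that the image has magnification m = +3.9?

m = −d_i/d_o ⇒ d_i = −m·d_o.
1/f = 1/d_o + 1/d_i = 1/d_o − 1/(m·d_o) = (1 − 1/m)/d_o, so d_o = f(1 − 1/m) = (28.40)(1 − 1/(+3.9)) = 21.1 cm.

21.1 cm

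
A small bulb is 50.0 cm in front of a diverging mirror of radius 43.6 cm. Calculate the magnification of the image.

f = R/2 = 43.6/2 = 21.80 cm; for a diverging mirror, f = -21.80 cm.
1/d_i = 1/f − 1/d_o = 1/(-21.80) − 1/(50.0) = -0.06587, so d_i = -15.18 cm.
m = −d_i/d_o = −(-15.18)/(50.0) = +0.304.
The image is virtual, upright and reduced, behind the mirror.

m = +0.304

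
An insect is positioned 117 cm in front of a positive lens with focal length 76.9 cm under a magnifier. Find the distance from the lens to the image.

224 cm

Lens equation: 1/q = 1/f − 1/p = 1/(76.90) − 1/(117) = 0.01300 − 0.008547 = 0.004457, so q = 224 cm.
The image is real, inverted and enlarged, on the far side of the lens.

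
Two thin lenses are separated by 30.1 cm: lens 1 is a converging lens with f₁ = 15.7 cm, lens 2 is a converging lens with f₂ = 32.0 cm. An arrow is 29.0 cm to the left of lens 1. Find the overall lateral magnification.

m = -1.05

Lens 1: 1/d_i1 = 1/(15.7) − 1/(29.0) = 0.02921, so d_i1 = 34.23 cm; m₁ = −d_i1/d_o1 = -1.180.
d_o2 = 30.1 − (34.23) = -4.130 cm (virtual object).
Lens 2: 1/d_i2 = 1/(32.0) − 1/(-4.130) = 0.2734, so d_i2 = 3.658 cm; m₂ = −d_i2/d_o2 = +0.8857.
m = m₁·m₂ = (-1.180)(+0.8857) = -1.05.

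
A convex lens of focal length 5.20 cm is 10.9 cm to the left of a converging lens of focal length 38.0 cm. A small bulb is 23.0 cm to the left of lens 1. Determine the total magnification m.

Lens 1: 1/d_i1 = 1/(5.20) − 1/(23.0) = 0.1488, so d_i1 = 6.719 cm; m₁ = −d_i1/d_o1 = -0.2921.
d_o2 = 10.9 − (6.719) = 4.181 cm.
Lens 2: 1/d_i2 = 1/(38.0) − 1/(4.181) = -0.2129, so d_i2 = -4.698 cm; m₂ = −d_i2/d_o2 = +1.124.
m = m₁·m₂ = (-0.2921)(+1.124) = -0.328.

m = -0.328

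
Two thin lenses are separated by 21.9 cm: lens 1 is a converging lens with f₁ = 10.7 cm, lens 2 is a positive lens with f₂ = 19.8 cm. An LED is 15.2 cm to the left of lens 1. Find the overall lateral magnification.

Lens 1: 1/d_i1 = 1/(10.7) − 1/(15.2) = 0.02767, so d_i1 = 36.14 cm; m₁ = −d_i1/d_o1 = -2.378.
d_o2 = 21.9 − (36.14) = -14.24 cm (virtual object).
Lens 2: 1/d_i2 = 1/(19.8) − 1/(-14.24) = 0.1207, so d_i2 = 8.283 cm; m₂ = −d_i2/d_o2 = +0.5817.
m = m₁·m₂ = (-2.378)(+0.5817) = -1.38.

m = -1.38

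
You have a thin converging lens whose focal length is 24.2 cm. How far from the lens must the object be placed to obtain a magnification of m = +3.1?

16.4 cm

m = −d_i/d_o ⇒ d_i = −m·d_o.
1/f = 1/d_o + 1/d_i = 1/d_o − 1/(m·d_o) = (1 − 1/m)/d_o, so d_o = f(1 − 1/m) = (24.20)(1 − 1/(+3.1)) = 16.4 cm.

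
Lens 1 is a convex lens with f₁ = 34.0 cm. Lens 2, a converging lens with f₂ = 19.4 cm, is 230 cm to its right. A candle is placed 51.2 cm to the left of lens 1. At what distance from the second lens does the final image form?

22.8 cm

Lens 1: 1/d_i1 = 1/f₁ − 1/d_o1 = 1/(34.0) − 1/(51.2) = 0.009881, so d_i1 = 101.2 cm.
The intermediate image is 101.2 cm to the right of lens 1, which is 230 − (101.2) = 128.8 cm to the left of lens 2, so d_o2 = +128.8 cm.
Lens 2: 1/d_i2 = 1/f₂ − 1/d_o2 = 1/(19.4) − 1/(128.8) = 0.04378, so d_i2 = 22.8 cm.
The final image is real, 22.8 cm to the right of lens 2 (overall magnification ≈ 0.35).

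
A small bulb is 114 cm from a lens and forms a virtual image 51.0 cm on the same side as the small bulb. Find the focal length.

Virtual image ⇒ d_i = −51.0 cm.
1/f = 1/d_o + 1/d_i = 1/(114) + 1/(-51.0) = -0.01084, so f = -92.3 cm.
Since f is negative, the lens is diverging.

f = -92.3 cm (diverging)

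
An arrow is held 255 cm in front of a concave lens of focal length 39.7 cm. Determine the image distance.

34.4 cm

For a concave lens, f = -39.7 cm.
Lens equation: 1/v = 1/f − 1/u = 1/(-39.70) − 1/(255) = -0.02519 − 0.003922 = -0.02911, so v = -34.4 cm.
The image is virtual, upright and reduced, on the same side as the object.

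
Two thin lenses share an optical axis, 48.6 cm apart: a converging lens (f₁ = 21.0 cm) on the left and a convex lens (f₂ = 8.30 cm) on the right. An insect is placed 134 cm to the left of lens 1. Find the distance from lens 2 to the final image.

12.8 cm

Lens 1: 1/d_i1 = 1/f₁ − 1/d_o1 = 1/(21.0) − 1/(134) = 0.04016, so d_i1 = 24.90 cm.
The intermediate image is 24.90 cm to the right of lens 1, which is 48.6 − (24.90) = 23.70 cm to the left of lens 2, so d_o2 = +23.70 cm.
Lens 2: 1/d_i2 = 1/f₂ − 1/d_o2 = 1/(8.30) − 1/(23.70) = 0.07829, so d_i2 = 12.8 cm.
The final image is real, 12.8 cm to the right of lens 2 (overall magnification ≈ 0.10).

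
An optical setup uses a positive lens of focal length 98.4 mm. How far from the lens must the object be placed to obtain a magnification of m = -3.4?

127 mm

m = −d_i/d_o ⇒ d_i = −m·d_o.
1/f = 1/d_o + 1/d_i = 1/d_o − 1/(m·d_o) = (1 − 1/m)/d_o, so d_o = f(1 − 1/m) = (98.40)(1 − 1/(-3.4)) = 127 mm.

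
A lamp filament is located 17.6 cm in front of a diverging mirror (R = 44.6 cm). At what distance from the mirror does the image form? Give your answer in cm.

9.84 cm

f = R/2 = 44.6/2 = 22.30 cm; for a diverging mirror, f = -22.30 cm.
Mirror equation: 1/s_i = 1/f − 1/s_o = 1/(-22.30) − 1/(17.6) = -0.04484 − 0.05682 = -0.1017, so s_i = -9.84 cm.
The image is virtual, upright and reduced, behind the mirror.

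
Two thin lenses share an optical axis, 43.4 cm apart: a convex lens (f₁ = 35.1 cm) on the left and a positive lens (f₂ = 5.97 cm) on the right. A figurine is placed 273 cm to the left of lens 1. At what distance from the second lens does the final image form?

Lens 1: 1/d_i1 = 1/f₁ − 1/d_o1 = 1/(35.1) − 1/(273) = 0.02483, so d_i1 = 40.28 cm.
The intermediate image is 40.28 cm to the right of lens 1, which is 43.4 − (40.28) = 3.120 cm to the left of lens 2, so d_o2 = +3.120 cm.
Lens 2: 1/d_i2 = 1/f₂ − 1/d_o2 = 1/(5.97) − 1/(3.120) = -0.1530, so d_i2 = -6.54 cm.
The final image is virtual, 6.54 cm to the left of lens 2 (overall magnification ≈ -0.31).

6.54 cm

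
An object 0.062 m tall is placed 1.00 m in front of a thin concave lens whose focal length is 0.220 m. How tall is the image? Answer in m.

0.0112 m

For a concave lens, f = -0.220 m.
1/d_i = 1/f − 1/d_o = 1/(-0.2200) − 1/(1.00) = -5.545, so d_i = -0.1803 m.
m = −d_i/d_o = +0.1803.
|h_i| = |m|·h_o = 0.1803 × 0.062 = 0.0112 m. The image is virtual, upright and reduced, on the same side as the object.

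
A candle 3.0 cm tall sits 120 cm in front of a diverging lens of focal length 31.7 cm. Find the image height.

For a diverging lens, f = -31.7 cm.
1/d_i = 1/f − 1/d_o = 1/(-31.70) − 1/(120) = -0.03988, so d_i = -25.08 cm.
m = −d_i/d_o = +0.2090.
|h_i| = |m|·h_o = 0.2090 × 3.0 = 0.627 cm. The image is virtual, upright and reduced, on the same side as the object.

0.627 cm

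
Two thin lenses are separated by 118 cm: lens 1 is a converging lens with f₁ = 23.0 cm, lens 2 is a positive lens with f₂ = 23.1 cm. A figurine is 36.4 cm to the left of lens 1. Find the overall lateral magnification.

m = +1.22

Lens 1: 1/d_i1 = 1/(23.0) − 1/(36.4) = 0.01601, so d_i1 = 62.48 cm; m₁ = −d_i1/d_o1 = -1.716.
d_o2 = 118 − (62.48) = 55.52 cm.
Lens 2: 1/d_i2 = 1/(23.1) − 1/(55.52) = 0.02528, so d_i2 = 39.56 cm; m₂ = −d_i2/d_o2 = -0.7125.
m = m₁·m₂ = (-1.716)(-0.7125) = +1.22.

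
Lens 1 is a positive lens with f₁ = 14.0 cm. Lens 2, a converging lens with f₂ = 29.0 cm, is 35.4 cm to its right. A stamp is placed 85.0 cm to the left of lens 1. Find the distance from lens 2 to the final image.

52.2 cm

Lens 1: 1/d_i1 = 1/f₁ − 1/d_o1 = 1/(14.0) − 1/(85.0) = 0.05966, so d_i1 = 16.76 cm.
The intermediate image is 16.76 cm to the right of lens 1, which is 35.4 − (16.76) = 18.64 cm to the left of lens 2, so d_o2 = +18.64 cm.
Lens 2: 1/d_i2 = 1/f₂ − 1/d_o2 = 1/(29.0) − 1/(18.64) = -0.01917, so d_i2 = -52.2 cm.
The final image is virtual, 52.2 cm to the left of lens 2 (overall magnification ≈ -0.55).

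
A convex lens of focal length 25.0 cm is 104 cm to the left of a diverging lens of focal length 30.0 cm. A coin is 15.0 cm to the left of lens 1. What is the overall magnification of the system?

Lens 1: 1/d_i1 = 1/(25.0) − 1/(15.0) = -0.02667, so d_i1 = -37.50 cm; m₁ = −d_i1/d_o1 = +2.500.
d_o2 = 104 − (-37.50) = 141.5 cm.
f₂ = −30.0 cm (diverging).
Lens 2: 1/d_i2 = 1/(-30.0) − 1/(141.5) = -0.04040, so d_i2 = -24.75 cm; m₂ = −d_i2/d_o2 = +0.1749.
m = m₁·m₂ = (+2.500)(+0.1749) = +0.437.

m = +0.437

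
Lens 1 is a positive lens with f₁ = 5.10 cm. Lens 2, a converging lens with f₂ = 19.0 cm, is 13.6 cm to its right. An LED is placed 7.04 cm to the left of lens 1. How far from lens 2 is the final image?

3.90 cm

Lens 1: 1/d_i1 = 1/f₁ − 1/d_o1 = 1/(5.10) − 1/(7.04) = 0.05403, so d_i1 = 18.51 cm.
The intermediate image is 18.51 cm to the right of lens 1, which lies 4.910 cm to the right of lens 2 — a virtual object — so d_o2 = −4.910 cm.
Lens 2: 1/d_i2 = 1/f₂ − 1/d_o2 = 1/(19.0) − 1/(-4.910) = 0.2563, so d_i2 = 3.90 cm.
The final image is real, 3.90 cm to the right of lens 2 (overall magnification ≈ -2.1).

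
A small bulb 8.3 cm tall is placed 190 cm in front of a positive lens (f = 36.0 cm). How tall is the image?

1/d_i = 1/f − 1/d_o = 1/(36.00) − 1/(190) = 0.02251, so d_i = 44.42 cm.
m = −d_i/d_o = -0.2338.
|h_i| = |m|·h_o = 0.2338 × 8.3 = 1.94 cm. The image is real, inverted and reduced, on the far side of the lens.

1.94 cm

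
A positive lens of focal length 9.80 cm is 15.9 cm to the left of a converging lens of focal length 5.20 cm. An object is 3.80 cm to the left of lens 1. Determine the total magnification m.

m = -0.502

Lens 1: 1/d_i1 = 1/(9.80) − 1/(3.80) = -0.1611, so d_i1 = -6.207 cm; m₁ = −d_i1/d_o1 = +1.633.
d_o2 = 15.9 − (-6.207) = 22.11 cm.
Lens 2: 1/d_i2 = 1/(5.20) − 1/(22.11) = 0.1471, so d_i2 = 6.799 cm; m₂ = −d_i2/d_o2 = -0.3075.
m = m₁·m₂ = (+1.633)(-0.3075) = -0.502.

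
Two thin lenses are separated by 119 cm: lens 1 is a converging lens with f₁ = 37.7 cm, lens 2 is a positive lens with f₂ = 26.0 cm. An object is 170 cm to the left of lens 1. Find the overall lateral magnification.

Lens 1: 1/d_i1 = 1/(37.7) − 1/(170) = 0.02064, so d_i1 = 48.44 cm; m₁ = −d_i1/d_o1 = -0.2849.
d_o2 = 119 − (48.44) = 70.56 cm.
Lens 2: 1/d_i2 = 1/(26.0) − 1/(70.56) = 0.02429, so d_i2 = 41.17 cm; m₂ = −d_i2/d_o2 = -0.5835.
m = m₁·m₂ = (-0.2849)(-0.5835) = +0.166.

m = +0.166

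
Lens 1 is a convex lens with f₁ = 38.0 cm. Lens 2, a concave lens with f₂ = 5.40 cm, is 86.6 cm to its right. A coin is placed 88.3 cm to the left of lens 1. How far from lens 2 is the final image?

4.25 cm

Lens 1: 1/d_i1 = 1/f₁ − 1/d_o1 = 1/(38.0) − 1/(88.3) = 0.01499, so d_i1 = 66.71 cm.
The intermediate image is 66.71 cm to the right of lens 1, which is 86.6 − (66.71) = 19.89 cm to the left of lens 2, so d_o2 = +19.89 cm.
Lens 2 is diverging, so f₂ = −5.40 cm.
Lens 2: 1/d_i2 = 1/f₂ − 1/d_o2 = 1/(-5.40) − 1/(19.89) = -0.2355, so d_i2 = -4.25 cm.
The final image is virtual, 4.25 cm to the left of lens 2 (overall magnification ≈ -0.16).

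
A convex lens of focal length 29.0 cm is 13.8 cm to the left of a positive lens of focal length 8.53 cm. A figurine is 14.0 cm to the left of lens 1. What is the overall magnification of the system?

m = -0.510

Lens 1: 1/d_i1 = 1/(29.0) − 1/(14.0) = -0.03695, so d_i1 = -27.07 cm; m₁ = −d_i1/d_o1 = +1.934.
d_o2 = 13.8 − (-27.07) = 40.87 cm.
Lens 2: 1/d_i2 = 1/(8.53) − 1/(40.87) = 0.09277, so d_i2 = 10.78 cm; m₂ = −d_i2/d_o2 = -0.2638.
m = m₁·m₂ = (+1.934)(-0.2638) = -0.510.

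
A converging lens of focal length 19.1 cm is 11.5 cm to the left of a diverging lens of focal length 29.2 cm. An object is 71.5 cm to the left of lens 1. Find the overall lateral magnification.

Lens 1: 1/d_i1 = 1/(19.1) − 1/(71.5) = 0.03837, so d_i1 = 26.06 cm; m₁ = −d_i1/d_o1 = -0.3645.
d_o2 = 11.5 − (26.06) = -14.56 cm (virtual object).
f₂ = −29.2 cm (diverging).
Lens 2: 1/d_i2 = 1/(-29.2) − 1/(-14.56) = 0.03443, so d_i2 = 29.04 cm; m₂ = −d_i2/d_o2 = +1.995.
m = m₁·m₂ = (-0.3645)(+1.995) = -0.727.

m = -0.727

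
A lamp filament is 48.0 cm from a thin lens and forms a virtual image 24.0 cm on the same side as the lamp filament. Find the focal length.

f = -48.0 cm (diverging)

Virtual image ⇒ d_i = −24.0 cm.
1/f = 1/d_o + 1/d_i = 1/(48.0) + 1/(-24.0) = -0.02083, so f = -48.0 cm.
Since f is negative, the thin lens is diverging.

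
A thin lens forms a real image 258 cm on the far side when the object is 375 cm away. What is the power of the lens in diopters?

P = +0.654 D

d_i = +258 cm.
1/f = 1/d_o + 1/d_i = 1/(375) + 1/(258) = 0.006543 cm⁻¹.
f = 152.8 cm = 1.528 m, so P = 1/f = +0.654 D.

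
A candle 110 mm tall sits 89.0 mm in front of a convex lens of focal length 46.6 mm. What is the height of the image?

1/d_i = 1/f − 1/d_o = 1/(46.60) − 1/(89.0) = 0.01022, so d_i = 97.82 mm.
m = −d_i/d_o = -1.099.
|h_i| = |m|·h_o = 1.099 × 110 = 121 mm. The image is real, inverted and enlarged, on the far side of the lens.

121 mm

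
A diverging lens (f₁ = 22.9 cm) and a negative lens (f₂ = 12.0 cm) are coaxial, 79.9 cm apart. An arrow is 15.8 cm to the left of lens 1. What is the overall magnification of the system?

f₁ = −22.9 cm (diverging).
Lens 1: 1/d_i1 = 1/(-22.9) − 1/(15.8) = -0.1070, so d_i1 = -9.349 cm; m₁ = −d_i1/d_o1 = +0.5917.
d_o2 = 79.9 − (-9.349) = 89.25 cm.
f₂ = −12.0 cm (diverging).
Lens 2: 1/d_i2 = 1/(-12.0) − 1/(89.25) = -0.09454, so d_i2 = -10.58 cm; m₂ = −d_i2/d_o2 = +0.1185.
m = m₁·m₂ = (+0.5917)(+0.1185) = +0.0701.

m = +0.0701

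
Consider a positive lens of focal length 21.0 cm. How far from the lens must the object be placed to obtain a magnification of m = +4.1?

15.9 cm

m = −d_i/d_o ⇒ d_i = −m·d_o.
1/f = 1/d_o + 1/d_i = 1/d_o − 1/(m·d_o) = (1 − 1/m)/d_o, so d_o = f(1 − 1/m) = (21.00)(1 − 1/(+4.1)) = 15.9 cm.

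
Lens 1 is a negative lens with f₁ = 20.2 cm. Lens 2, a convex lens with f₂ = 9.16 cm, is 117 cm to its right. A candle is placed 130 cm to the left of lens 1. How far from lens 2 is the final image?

Lens 1 is diverging, so f₁ = −20.2 cm.
Lens 1: 1/d_i1 = 1/f₁ − 1/d_o1 = 1/(-20.2) − 1/(130) = -0.05720, so d_i1 = -17.48 cm.
The intermediate image is 17.48 cm to the left of lens 1 (virtual), which is 117 − (-17.48) = 134.5 cm to the left of lens 2, so d_o2 = +134.5 cm.
Lens 2: 1/d_i2 = 1/f₂ − 1/d_o2 = 1/(9.16) − 1/(134.5) = 0.1017, so d_i2 = 9.83 cm.
The final image is real, 9.83 cm to the right of lens 2 (overall magnification ≈ -0.0098).

9.83 cm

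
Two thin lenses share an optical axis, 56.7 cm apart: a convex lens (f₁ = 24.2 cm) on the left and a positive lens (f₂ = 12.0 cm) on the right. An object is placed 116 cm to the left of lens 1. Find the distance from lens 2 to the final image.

Lens 1: 1/d_i1 = 1/f₁ − 1/d_o1 = 1/(24.2) − 1/(116) = 0.03270, so d_i1 = 30.58 cm.
The intermediate image is 30.58 cm to the right of lens 1, which is 56.7 − (30.58) = 26.12 cm to the left of lens 2, so d_o2 = +26.12 cm.
Lens 2: 1/d_i2 = 1/f₂ − 1/d_o2 = 1/(12.0) − 1/(26.12) = 0.04505, so d_i2 = 22.2 cm.
The final image is real, 22.2 cm to the right of lens 2 (overall magnification ≈ 0.22).

22.2 cm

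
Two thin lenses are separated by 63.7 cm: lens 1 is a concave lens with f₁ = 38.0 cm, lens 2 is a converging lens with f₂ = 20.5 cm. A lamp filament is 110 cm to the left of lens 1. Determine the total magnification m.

m = -0.0737

f₁ = −38.0 cm (diverging).
Lens 1: 1/d_i1 = 1/(-38.0) − 1/(110) = -0.03541, so d_i1 = -28.24 cm; m₁ = −d_i1/d_o1 = +0.2567.
d_o2 = 63.7 − (-28.24) = 91.94 cm.
Lens 2: 1/d_i2 = 1/(20.5) − 1/(91.94) = 0.03790, so d_i2 = 26.38 cm; m₂ = −d_i2/d_o2 = -0.2870.
m = m₁·m₂ = (+0.2567)(-0.2870) = -0.0737.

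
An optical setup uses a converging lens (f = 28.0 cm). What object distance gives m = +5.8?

m = −d_i/d_o ⇒ d_i = −m·d_o.
1/f = 1/d_o + 1/d_i = 1/d_o − 1/(m·d_o) = (1 − 1/m)/d_o, so d_o = f(1 − 1/m) = (28.00)(1 − 1/(+5.8)) = 23.2 cm.

23.2 cm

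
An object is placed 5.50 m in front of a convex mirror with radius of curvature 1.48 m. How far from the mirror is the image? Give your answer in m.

0.652 m

f = R/2 = 1.48/2 = 0.7400 m; for a convex mirror, f = -0.7400 m.
Mirror equation: 1/v = 1/f − 1/u = 1/(-0.7400) − 1/(5.50) = -1.351 − 0.1818 = -1.533, so v = -0.652 m.
The image is virtual, upright and reduced, behind the mirror.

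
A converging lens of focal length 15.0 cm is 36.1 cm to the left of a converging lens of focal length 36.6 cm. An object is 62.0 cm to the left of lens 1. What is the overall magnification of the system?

Lens 1: 1/d_i1 = 1/(15.0) − 1/(62.0) = 0.05054, so d_i1 = 19.79 cm; m₁ = −d_i1/d_o1 = -0.3192.
d_o2 = 36.1 − (19.79) = 16.31 cm.
Lens 2: 1/d_i2 = 1/(36.6) − 1/(16.31) = -0.03399, so d_i2 = -29.42 cm; m₂ = −d_i2/d_o2 = +1.804.
m = m₁·m₂ = (-0.3192)(+1.804) = -0.576.

m = -0.576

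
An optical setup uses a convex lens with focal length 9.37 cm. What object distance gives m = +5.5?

7.67 cm

m = −d_i/d_o ⇒ d_i = −m·d_o.
1/f = 1/d_o + 1/d_i = 1/d_o − 1/(m·d_o) = (1 − 1/m)/d_o, so d_o = f(1 − 1/m) = (9.370)(1 − 1/(+5.5)) = 7.67 cm.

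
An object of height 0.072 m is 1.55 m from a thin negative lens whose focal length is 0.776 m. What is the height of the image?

For a negative lens, f = -0.776 m.
1/d_i = 1/f − 1/d_o = 1/(-0.7760) − 1/(1.55) = -1.934, so d_i = -0.5171 m.
m = −d_i/d_o = +0.3336.
|h_i| = |m|·h_o = 0.3336 × 0.072 = 0.0240 m. The image is virtual, upright and reduced, on the same side as the object.

0.0240 m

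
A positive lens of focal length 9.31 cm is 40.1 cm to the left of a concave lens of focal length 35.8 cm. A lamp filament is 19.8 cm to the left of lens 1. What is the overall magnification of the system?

Lens 1: 1/d_i1 = 1/(9.31) − 1/(19.8) = 0.05691, so d_i1 = 17.57 cm; m₁ = −d_i1/d_o1 = -0.8874.
d_o2 = 40.1 − (17.57) = 22.53 cm.
f₂ = −35.8 cm (diverging).
Lens 2: 1/d_i2 = 1/(-35.8) − 1/(22.53) = -0.07232, so d_i2 = -13.83 cm; m₂ = −d_i2/d_o2 = +0.6137.
m = m₁·m₂ = (-0.8874)(+0.6137) = -0.545.

m = -0.545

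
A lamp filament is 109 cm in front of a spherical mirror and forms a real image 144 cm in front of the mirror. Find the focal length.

f = 62.0 cm (concave)

Real image ⇒ d_i = +144 cm.
1/f = 1/d_o + 1/d_i = 1/(109) + 1/(144) = 0.01612, so f = 62.0 cm.
Since f is positive, the spherical mirror is concave.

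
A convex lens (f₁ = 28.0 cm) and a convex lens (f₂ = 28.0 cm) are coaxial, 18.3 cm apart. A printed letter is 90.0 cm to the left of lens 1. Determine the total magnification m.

m = -0.251

Lens 1: 1/d_i1 = 1/(28.0) − 1/(90.0) = 0.02460, so d_i1 = 40.65 cm; m₁ = −d_i1/d_o1 = -0.4517.
d_o2 = 18.3 − (40.65) = -22.35 cm (virtual object).
Lens 2: 1/d_i2 = 1/(28.0) − 1/(-22.35) = 0.08046, so d_i2 = 12.43 cm; m₂ = −d_i2/d_o2 = +0.5561.
m = m₁·m₂ = (-0.4517)(+0.5561) = -0.251.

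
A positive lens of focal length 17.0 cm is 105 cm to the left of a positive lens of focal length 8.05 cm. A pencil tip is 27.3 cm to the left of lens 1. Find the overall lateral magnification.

m = +0.256

Lens 1: 1/d_i1 = 1/(17.0) − 1/(27.3) = 0.02219, so d_i1 = 45.06 cm; m₁ = −d_i1/d_o1 = -1.651.
d_o2 = 105 − (45.06) = 59.94 cm.
Lens 2: 1/d_i2 = 1/(8.05) − 1/(59.94) = 0.1075, so d_i2 = 9.299 cm; m₂ = −d_i2/d_o2 = -0.1551.
m = m₁·m₂ = (-1.651)(-0.1551) = +0.256.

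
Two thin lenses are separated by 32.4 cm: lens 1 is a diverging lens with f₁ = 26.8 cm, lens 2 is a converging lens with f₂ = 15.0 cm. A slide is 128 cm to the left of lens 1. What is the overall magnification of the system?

f₁ = −26.8 cm (diverging).
Lens 1: 1/d_i1 = 1/(-26.8) − 1/(128) = -0.04513, so d_i1 = -22.16 cm; m₁ = −d_i1/d_o1 = +0.1731.
d_o2 = 32.4 − (-22.16) = 54.56 cm.
Lens 2: 1/d_i2 = 1/(15.0) − 1/(54.56) = 0.04834, so d_i2 = 20.69 cm; m₂ = −d_i2/d_o2 = -0.3792.
m = m₁·m₂ = (+0.1731)(-0.3792) = -0.0656.

m = -0.0656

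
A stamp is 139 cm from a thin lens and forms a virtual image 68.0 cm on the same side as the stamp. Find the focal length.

f = -133 cm (diverging)

Virtual image ⇒ d_i = −68.0 cm.
1/f = 1/d_o + 1/d_i = 1/(139) + 1/(-68.0) = -0.007512, so f = -133 cm.
Since f is negative, the thin lens is diverging.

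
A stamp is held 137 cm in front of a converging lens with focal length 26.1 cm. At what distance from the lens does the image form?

32.2 cm

Thin-lens equation: 1/s_i = 1/f − 1/s_o = 1/(26.10) − 1/(137) = 0.03831 − 0.007299 = 0.03101, so s_i = 32.2 cm.
The image is real, inverted and reduced, on the far side of the lens.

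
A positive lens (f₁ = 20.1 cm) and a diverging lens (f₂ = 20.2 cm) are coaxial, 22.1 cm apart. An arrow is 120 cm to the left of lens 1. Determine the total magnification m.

Lens 1: 1/d_i1 = 1/(20.1) − 1/(120) = 0.04142, so d_i1 = 24.14 cm; m₁ = −d_i1/d_o1 = -0.2012.
d_o2 = 22.1 − (24.14) = -2.040 cm (virtual object).
f₂ = −20.2 cm (diverging).
Lens 2: 1/d_i2 = 1/(-20.2) − 1/(-2.040) = 0.4407, so d_i2 = 2.269 cm; m₂ = −d_i2/d_o2 = +1.112.
m = m₁·m₂ = (-0.2012)(+1.112) = -0.224.

m = -0.224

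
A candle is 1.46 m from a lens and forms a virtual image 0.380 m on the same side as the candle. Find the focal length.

Virtual image ⇒ d_i = −0.380 m.
1/f = 1/d_o + 1/d_i = 1/(1.46) + 1/(-0.380) = -1.947, so f = -0.514 m.
Since f is negative, the lens is diverging.

f = -0.514 m (diverging)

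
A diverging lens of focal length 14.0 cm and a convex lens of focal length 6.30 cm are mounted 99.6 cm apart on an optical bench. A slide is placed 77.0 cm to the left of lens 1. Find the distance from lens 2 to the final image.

Lens 1 is diverging, so f₁ = −14.0 cm.
Lens 1: 1/d_i1 = 1/f₁ − 1/d_o1 = 1/(-14.0) − 1/(77.0) = -0.08442, so d_i1 = -11.85 cm.
The intermediate image is 11.85 cm to the left of lens 1 (virtual), which is 99.6 − (-11.85) = 111.4 cm to the left of lens 2, so d_o2 = +111.4 cm.
Lens 2: 1/d_i2 = 1/f₂ − 1/d_o2 = 1/(6.30) − 1/(111.4) = 0.1498, so d_i2 = 6.68 cm.
The final image is real, 6.68 cm to the right of lens 2 (overall magnification ≈ -0.0092).

6.68 cm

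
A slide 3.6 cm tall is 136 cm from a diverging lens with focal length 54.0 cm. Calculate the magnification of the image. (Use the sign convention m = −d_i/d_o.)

For a diverging lens, f = -54.0 cm.
1/d_i = 1/f − 1/d_o = 1/(-54.00) − 1/(136) = -0.02587, so d_i = -38.65 cm.
m = −d_i/d_o = −(-38.65)/(136) = +0.284.
The image is virtual, upright and reduced, on the same side as the object.

m = +0.284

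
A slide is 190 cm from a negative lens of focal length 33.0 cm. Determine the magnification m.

For a negative lens, f = -33.0 cm.
1/d_i = 1/f − 1/d_o = 1/(-33.00) − 1/(190) = -0.03557, so d_i = -28.12 cm.
m = −d_i/d_o = −(-28.12)/(190) = +0.148.
The image is virtual, upright and reduced, on the same side as the object.

m = +0.148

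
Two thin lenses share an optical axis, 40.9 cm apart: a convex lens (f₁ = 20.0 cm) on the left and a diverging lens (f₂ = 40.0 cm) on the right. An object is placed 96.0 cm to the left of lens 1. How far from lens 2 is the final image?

11.2 cm

Lens 1: 1/d_i1 = 1/f₁ − 1/d_o1 = 1/(20.0) − 1/(96.0) = 0.03958, so d_i1 = 25.26 cm.
The intermediate image is 25.26 cm to the right of lens 1, which is 40.9 − (25.26) = 15.64 cm to the left of lens 2, so d_o2 = +15.64 cm.
Lens 2 is diverging, so f₂ = −40.0 cm.
Lens 2: 1/d_i2 = 1/f₂ − 1/d_o2 = 1/(-40.0) − 1/(15.64) = -0.08894, so d_i2 = -11.2 cm.
The final image is virtual, 11.2 cm to the left of lens 2 (overall magnification ≈ -0.19).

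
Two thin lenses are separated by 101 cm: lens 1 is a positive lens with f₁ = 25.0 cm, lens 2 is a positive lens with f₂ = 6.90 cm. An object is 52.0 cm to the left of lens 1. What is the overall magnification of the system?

Lens 1: 1/d_i1 = 1/(25.0) − 1/(52.0) = 0.02077, so d_i1 = 48.15 cm; m₁ = −d_i1/d_o1 = -0.9260.
d_o2 = 101 − (48.15) = 52.85 cm.
Lens 2: 1/d_i2 = 1/(6.90) − 1/(52.85) = 0.1260, so d_i2 = 7.936 cm; m₂ = −d_i2/d_o2 = -0.1502.
m = m₁·m₂ = (-0.9260)(-0.1502) = +0.139.

m = +0.139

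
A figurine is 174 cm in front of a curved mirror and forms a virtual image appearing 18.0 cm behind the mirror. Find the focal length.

f = -20.1 cm (convex)

Virtual image ⇒ d_i = −18.0 cm.
1/f = 1/d_o + 1/d_i = 1/(174) + 1/(-18.0) = -0.04981, so f = -20.1 cm.
Since f is negative, the curved mirror is convex.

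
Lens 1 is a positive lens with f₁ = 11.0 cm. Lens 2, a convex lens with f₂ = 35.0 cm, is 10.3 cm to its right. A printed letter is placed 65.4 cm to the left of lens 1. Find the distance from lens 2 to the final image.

2.70 cm

Lens 1: 1/d_i1 = 1/f₁ − 1/d_o1 = 1/(11.0) − 1/(65.4) = 0.07562, so d_i1 = 13.22 cm.
The intermediate image is 13.22 cm to the right of lens 1, which lies 2.920 cm to the right of lens 2 — a virtual object — so d_o2 = −2.920 cm.
Lens 2: 1/d_i2 = 1/f₂ − 1/d_o2 = 1/(35.0) − 1/(-2.920) = 0.3710, so d_i2 = 2.70 cm.
The final image is real, 2.70 cm to the right of lens 2 (overall magnification ≈ -0.19).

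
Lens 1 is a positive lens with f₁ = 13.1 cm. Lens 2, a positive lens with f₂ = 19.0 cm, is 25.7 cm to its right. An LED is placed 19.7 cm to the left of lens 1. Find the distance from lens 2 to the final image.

Lens 1: 1/d_i1 = 1/f₁ − 1/d_o1 = 1/(13.1) − 1/(19.7) = 0.02557, so d_i1 = 39.10 cm.
The intermediate image is 39.10 cm to the right of lens 1, which lies 13.40 cm to the right of lens 2 — a virtual object — so d_o2 = −13.40 cm.
Lens 2: 1/d_i2 = 1/f₂ − 1/d_o2 = 1/(19.0) − 1/(-13.40) = 0.1273, so d_i2 = 7.86 cm.
The final image is real, 7.86 cm to the right of lens 2 (overall magnification ≈ -1.2).

7.86 cm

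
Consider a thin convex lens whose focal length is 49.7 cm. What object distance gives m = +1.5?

16.6 cm

m = −d_i/d_o ⇒ d_i = −m·d_o.
1/f = 1/d_o + 1/d_i = 1/d_o − 1/(m·d_o) = (1 − 1/m)/d_o, so d_o = f(1 − 1/m) = (49.70)(1 − 1/(+1.5)) = 16.6 cm.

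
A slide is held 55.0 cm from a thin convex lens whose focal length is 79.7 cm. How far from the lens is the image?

Lens equation: 1/q = 1/f − 1/p = 1/(79.70) − 1/(55.0) = 0.01255 − 0.01818 = -0.005635, so q = -177 cm.
The image is virtual, upright and enlarged, on the same side as the object.

177 cm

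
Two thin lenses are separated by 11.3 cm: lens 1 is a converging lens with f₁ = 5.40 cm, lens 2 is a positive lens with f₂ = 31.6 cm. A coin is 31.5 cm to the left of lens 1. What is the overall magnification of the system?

Lens 1: 1/d_i1 = 1/(5.40) − 1/(31.5) = 0.1534, so d_i1 = 6.517 cm; m₁ = −d_i1/d_o1 = -0.2069.
d_o2 = 11.3 − (6.517) = 4.783 cm.
Lens 2: 1/d_i2 = 1/(31.6) − 1/(4.783) = -0.1774, so d_i2 = -5.636 cm; m₂ = −d_i2/d_o2 = +1.178.
m = m₁·m₂ = (-0.2069)(+1.178) = -0.244.

m = -0.244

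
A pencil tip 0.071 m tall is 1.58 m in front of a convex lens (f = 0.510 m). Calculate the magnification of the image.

m = -0.477

1/d_i = 1/f − 1/d_o = 1/(0.5100) − 1/(1.58) = 1.328, so d_i = 0.7531 m.
m = −d_i/d_o = −(0.7531)/(1.58) = -0.477.
The image is real, inverted and reduced, on the far side of the lens.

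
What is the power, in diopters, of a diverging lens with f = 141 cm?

P = -0.709 D

For a diverging lens, f = −141 cm.
f = -141 cm = -1.41 m.
P = 1/f = 1/(-1.41 m) = -0.709 D.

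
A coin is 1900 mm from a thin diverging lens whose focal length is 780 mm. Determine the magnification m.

m = +0.291

For a diverging lens, f = -780 mm.
1/d_i = 1/f − 1/d_o = 1/(-780.0) − 1/(1900) = -0.001808, so d_i = -553.0 mm.
m = −d_i/d_o = −(-553.0)/(1900) = +0.291.
The image is virtual, upright and reduced, on the same side as the object.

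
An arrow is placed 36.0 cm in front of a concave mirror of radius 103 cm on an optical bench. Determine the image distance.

f = R/2 = 103/2 = 51.50 cm.
Mirror equation: 1/q = 1/f − 1/p = 1/(51.50) − 1/(36.0) = 0.01942 − 0.02778 = -0.008360, so q = -120 cm.
The image is virtual, upright and enlarged, behind the mirror.

120 cm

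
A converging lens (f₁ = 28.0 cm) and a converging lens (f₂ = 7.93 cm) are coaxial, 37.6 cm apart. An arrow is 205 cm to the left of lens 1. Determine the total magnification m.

Lens 1: 1/d_i1 = 1/(28.0) − 1/(205) = 0.03084, so d_i1 = 32.43 cm; m₁ = −d_i1/d_o1 = -0.1582.
d_o2 = 37.6 − (32.43) = 5.170 cm.
Lens 2: 1/d_i2 = 1/(7.93) − 1/(5.170) = -0.06732, so d_i2 = -14.85 cm; m₂ = −d_i2/d_o2 = +2.873.
m = m₁·m₂ = (-0.1582)(+2.873) = -0.455.

m = -0.455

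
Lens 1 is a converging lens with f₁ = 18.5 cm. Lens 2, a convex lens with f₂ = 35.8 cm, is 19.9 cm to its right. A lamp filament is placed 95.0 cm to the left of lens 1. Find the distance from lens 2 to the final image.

2.83 cm

Lens 1: 1/d_i1 = 1/f₁ − 1/d_o1 = 1/(18.5) − 1/(95.0) = 0.04353, so d_i1 = 22.97 cm.
The intermediate image is 22.97 cm to the right of lens 1, which lies 3.070 cm to the right of lens 2 — a virtual object — so d_o2 = −3.070 cm.
Lens 2: 1/d_i2 = 1/f₂ − 1/d_o2 = 1/(35.8) − 1/(-3.070) = 0.3537, so d_i2 = 2.83 cm.
The final image is real, 2.83 cm to the right of lens 2 (overall magnification ≈ -0.22).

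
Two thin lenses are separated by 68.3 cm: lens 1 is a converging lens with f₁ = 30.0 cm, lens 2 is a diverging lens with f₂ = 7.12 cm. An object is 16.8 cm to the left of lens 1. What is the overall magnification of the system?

Lens 1: 1/d_i1 = 1/(30.0) − 1/(16.8) = -0.02619, so d_i1 = -38.18 cm; m₁ = −d_i1/d_o1 = +2.273.
d_o2 = 68.3 − (-38.18) = 106.5 cm.
f₂ = −7.12 cm (diverging).
Lens 2: 1/d_i2 = 1/(-7.12) − 1/(106.5) = -0.1498, so d_i2 = -6.674 cm; m₂ = −d_i2/d_o2 = +0.06267.
m = m₁·m₂ = (+2.273)(+0.06267) = +0.142.

m = +0.142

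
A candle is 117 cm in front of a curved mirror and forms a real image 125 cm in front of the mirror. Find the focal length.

Real image ⇒ d_i = +125 cm.
1/f = 1/d_o + 1/d_i = 1/(117) + 1/(125) = 0.01655, so f = 60.4 cm.
Since f is positive, the curved mirror is concave.

f = 60.4 cm (concave)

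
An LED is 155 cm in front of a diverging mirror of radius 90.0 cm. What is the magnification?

m = +0.225

f = R/2 = 90.0/2 = 45.00 cm; for a diverging mirror, f = -45.00 cm.
1/d_i = 1/f − 1/d_o = 1/(-45.00) − 1/(155) = -0.02867, so d_i = -34.88 cm.
m = −d_i/d_o = −(-34.88)/(155) = +0.225.
The image is virtual, upright and reduced, behind the mirror.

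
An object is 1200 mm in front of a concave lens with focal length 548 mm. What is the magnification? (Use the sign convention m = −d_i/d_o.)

m = +0.314

For a concave lens, f = -548 mm.
1/d_i = 1/f − 1/d_o = 1/(-548.0) − 1/(1200) = -0.002658, so d_i = -376.2 mm.
m = −d_i/d_o = −(-376.2)/(1200) = +0.314.
The image is virtual, upright and reduced, on the same side as the object.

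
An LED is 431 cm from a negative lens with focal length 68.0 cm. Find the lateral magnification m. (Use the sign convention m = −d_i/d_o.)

For a negative lens, f = -68.0 cm.
1/d_i = 1/f − 1/d_o = 1/(-68.00) − 1/(431) = -0.01703, so d_i = -58.73 cm.
m = −d_i/d_o = −(-58.73)/(431) = +0.136.
The image is virtual, upright and reduced, on the same side as the object.

m = +0.136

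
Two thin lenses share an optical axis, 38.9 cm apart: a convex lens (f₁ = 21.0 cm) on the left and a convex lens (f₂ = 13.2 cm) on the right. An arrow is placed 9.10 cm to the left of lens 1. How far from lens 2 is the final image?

17.4 cm

Lens 1: 1/d_i1 = 1/f₁ − 1/d_o1 = 1/(21.0) − 1/(9.10) = -0.06227, so d_i1 = -16.06 cm.
The intermediate image is 16.06 cm to the left of lens 1 (virtual), which is 38.9 − (-16.06) = 54.96 cm to the left of lens 2, so d_o2 = +54.96 cm.
Lens 2: 1/d_i2 = 1/f₂ − 1/d_o2 = 1/(13.2) − 1/(54.96) = 0.05756, so d_i2 = 17.4 cm.
The final image is real, 17.4 cm to the right of lens 2 (overall magnification ≈ -0.56).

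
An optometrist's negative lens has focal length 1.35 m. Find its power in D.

P = -0.741 D

For a negative lens, f = −1.35 m.
P = 1/f = 1/(-1.35 m) = -0.741 D.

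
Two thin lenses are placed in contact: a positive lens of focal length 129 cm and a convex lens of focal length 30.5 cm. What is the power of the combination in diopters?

P = +4.05 D

P₁ = 1/f₁ = 1/(1.29 m) = +0.7752 D; P₂ = 1/f₂ = 1/(0.305 m) = +3.279 D.
For thin lenses in contact, P = P₁ + P₂ = (+0.7752) + (+3.279) = +4.05 D.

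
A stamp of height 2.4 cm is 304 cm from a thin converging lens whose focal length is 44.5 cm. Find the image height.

0.412 cm

1/d_i = 1/f − 1/d_o = 1/(44.50) − 1/(304) = 0.01918, so d_i = 52.13 cm.
m = −d_i/d_o = -0.1715.
|h_i| = |m|·h_o = 0.1715 × 2.4 = 0.412 cm. The image is real, inverted and reduced, on the far side of the lens.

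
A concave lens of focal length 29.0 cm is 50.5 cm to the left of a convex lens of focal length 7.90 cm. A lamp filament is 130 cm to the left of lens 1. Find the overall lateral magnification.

m = -0.0217

f₁ = −29.0 cm (diverging).
Lens 1: 1/d_i1 = 1/(-29.0) − 1/(130) = -0.04218, so d_i1 = -23.71 cm; m₁ = −d_i1/d_o1 = +0.1824.
d_o2 = 50.5 − (-23.71) = 74.21 cm.
Lens 2: 1/d_i2 = 1/(7.90) − 1/(74.21) = 0.1131, so d_i2 = 8.841 cm; m₂ = −d_i2/d_o2 = -0.1191.
m = m₁·m₂ = (+0.1824)(-0.1191) = -0.0217.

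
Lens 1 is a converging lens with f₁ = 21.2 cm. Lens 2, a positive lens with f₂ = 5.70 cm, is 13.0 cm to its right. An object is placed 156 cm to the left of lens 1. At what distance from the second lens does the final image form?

Lens 1: 1/d_i1 = 1/f₁ − 1/d_o1 = 1/(21.2) − 1/(156) = 0.04076, so d_i1 = 24.53 cm.
The intermediate image is 24.53 cm to the right of lens 1, which lies 11.53 cm to the right of lens 2 — a virtual object — so d_o2 = −11.53 cm.
Lens 2: 1/d_i2 = 1/f₂ − 1/d_o2 = 1/(5.70) − 1/(-11.53) = 0.2622, so d_i2 = 3.81 cm.
The final image is real, 3.81 cm to the right of lens 2 (overall magnification ≈ -0.052).

3.81 cm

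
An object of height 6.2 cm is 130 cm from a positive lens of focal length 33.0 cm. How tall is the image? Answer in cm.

1/d_i = 1/f − 1/d_o = 1/(33.00) − 1/(130) = 0.02261, so d_i = 44.23 cm.
m = −d_i/d_o = -0.3402.
|h_i| = |m|·h_o = 0.3402 × 6.2 = 2.11 cm. The image is real, inverted and reduced, on the far side of the lens.

2.11 cm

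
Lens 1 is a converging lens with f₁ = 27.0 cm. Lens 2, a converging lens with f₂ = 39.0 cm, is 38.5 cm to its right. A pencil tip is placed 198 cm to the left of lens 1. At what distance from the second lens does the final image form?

8.89 cm

Lens 1: 1/d_i1 = 1/f₁ − 1/d_o1 = 1/(27.0) − 1/(198) = 0.03199, so d_i1 = 31.26 cm.
The intermediate image is 31.26 cm to the right of lens 1, which is 38.5 − (31.26) = 7.240 cm to the left of lens 2, so d_o2 = +7.240 cm.
Lens 2: 1/d_i2 = 1/f₂ − 1/d_o2 = 1/(39.0) − 1/(7.240) = -0.1125, so d_i2 = -8.89 cm.
The final image is virtual, 8.89 cm to the left of lens 2 (overall magnification ≈ -0.19).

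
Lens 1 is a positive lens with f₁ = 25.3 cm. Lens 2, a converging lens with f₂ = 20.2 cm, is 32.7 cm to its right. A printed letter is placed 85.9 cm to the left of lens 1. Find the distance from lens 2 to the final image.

2.73 cm

Lens 1: 1/d_i1 = 1/f₁ − 1/d_o1 = 1/(25.3) − 1/(85.9) = 0.02788, so d_i1 = 35.86 cm.
The intermediate image is 35.86 cm to the right of lens 1, which lies 3.160 cm to the right of lens 2 — a virtual object — so d_o2 = −3.160 cm.
Lens 2: 1/d_i2 = 1/f₂ − 1/d_o2 = 1/(20.2) − 1/(-3.160) = 0.3660, so d_i2 = 2.73 cm.
The final image is real, 2.73 cm to the right of lens 2 (overall magnification ≈ -0.36).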